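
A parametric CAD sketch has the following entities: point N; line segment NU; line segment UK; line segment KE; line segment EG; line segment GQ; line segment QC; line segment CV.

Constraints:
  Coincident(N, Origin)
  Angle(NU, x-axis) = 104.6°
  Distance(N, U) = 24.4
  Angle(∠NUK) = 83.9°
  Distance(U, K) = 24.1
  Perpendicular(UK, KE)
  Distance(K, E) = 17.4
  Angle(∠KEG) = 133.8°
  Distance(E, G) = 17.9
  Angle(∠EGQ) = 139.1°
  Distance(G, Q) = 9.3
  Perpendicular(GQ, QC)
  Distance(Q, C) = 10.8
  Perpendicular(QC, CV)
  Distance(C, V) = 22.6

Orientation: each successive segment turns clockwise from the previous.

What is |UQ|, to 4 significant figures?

30.32

N is at the origin; NU runs at 104.6° with length 24.4, so U = (-6.150, 23.61). ∠NUK = 83.9° gives UK at 8.500° from the x-axis; with |UK| = 24.1, K = (17.68, 27.17). UK ⟂ KE, so KE runs at -81.50°; with |KE| = 17.4, E = (20.26, 9.965). ∠KEG = 133.8° gives EG at -127.7° from the x-axis; with |EG| = 17.9, G = (9.310, -4.197). ∠EGQ = 139.1° gives GQ at -168.6° from the x-axis; with |GQ| = 9.3, Q = (0.1938, -6.036). Then |UQ| = |Q − U| = 30.32.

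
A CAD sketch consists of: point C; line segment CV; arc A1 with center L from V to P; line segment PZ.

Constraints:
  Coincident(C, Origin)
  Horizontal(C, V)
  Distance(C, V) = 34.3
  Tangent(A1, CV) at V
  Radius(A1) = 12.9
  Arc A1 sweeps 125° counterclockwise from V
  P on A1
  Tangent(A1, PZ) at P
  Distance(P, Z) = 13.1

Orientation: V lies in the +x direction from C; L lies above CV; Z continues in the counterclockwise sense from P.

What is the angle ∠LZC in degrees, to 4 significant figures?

40.72°

C is at the origin; C and V share the same y with |CV| = 34.3 and V on the +x side, so V = (34.30, 0.000). Since A1 is tangent to CV there, LV ⟂ CV, so L = V + (0, 12.9) = (34.30, 12.90). On A1, V sits at bearing -90° from L; a 125° counterclockwise sweep puts P at bearing 35°, so P = L + 12.9·(cos 35°, sin 35°) = (44.87, 20.30). A1 meets PZ tangentially, so LP is at right angles to PZ, so PZ runs along (−sin 35°, cos 35°); with |PZ| = 13.1, Z = (37.35, 31.03). Then cos ∠LZC = ZL·ZC / (|ZL||ZC|), giving 40.72°.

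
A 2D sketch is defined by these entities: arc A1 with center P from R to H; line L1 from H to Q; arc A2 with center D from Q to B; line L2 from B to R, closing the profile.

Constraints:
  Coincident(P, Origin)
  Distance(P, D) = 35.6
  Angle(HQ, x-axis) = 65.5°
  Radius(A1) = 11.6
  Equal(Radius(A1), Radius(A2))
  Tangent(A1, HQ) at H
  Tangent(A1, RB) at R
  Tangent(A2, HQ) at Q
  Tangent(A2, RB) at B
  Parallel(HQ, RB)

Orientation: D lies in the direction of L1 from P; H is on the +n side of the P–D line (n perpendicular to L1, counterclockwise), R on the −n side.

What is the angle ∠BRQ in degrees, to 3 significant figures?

33.1°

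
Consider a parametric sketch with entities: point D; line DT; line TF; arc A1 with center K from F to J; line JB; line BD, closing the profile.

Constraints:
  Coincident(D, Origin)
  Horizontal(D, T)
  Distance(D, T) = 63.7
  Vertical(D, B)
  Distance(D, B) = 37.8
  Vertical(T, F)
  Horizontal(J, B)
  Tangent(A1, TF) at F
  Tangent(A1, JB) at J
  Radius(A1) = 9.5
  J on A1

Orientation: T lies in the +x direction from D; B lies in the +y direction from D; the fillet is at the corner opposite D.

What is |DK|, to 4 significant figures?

61.14

D is at the origin; DT is horizontal with |DT| = 63.7 and T on the +x side, so T = (63.70, 0.000). DB is vertical with |DB| = 37.8 and B on the +y side, so B = (0.000, 37.80). The virtual corner opposite D is at (63.70, 37.80). The tangent condition forces KF to be normal to TF and since A1 is tangent to JB there, KJ ⟂ JB, with radius 9.5, so the center K sits 9.5 in from both sides at K = (54.20, 28.30). Then |DK| = |K − D| = 61.14.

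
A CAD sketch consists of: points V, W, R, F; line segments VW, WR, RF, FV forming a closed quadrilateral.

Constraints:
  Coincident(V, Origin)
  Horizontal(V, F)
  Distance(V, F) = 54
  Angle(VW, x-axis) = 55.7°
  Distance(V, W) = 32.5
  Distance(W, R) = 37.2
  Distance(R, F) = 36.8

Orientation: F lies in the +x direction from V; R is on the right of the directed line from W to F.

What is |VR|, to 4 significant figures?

21.36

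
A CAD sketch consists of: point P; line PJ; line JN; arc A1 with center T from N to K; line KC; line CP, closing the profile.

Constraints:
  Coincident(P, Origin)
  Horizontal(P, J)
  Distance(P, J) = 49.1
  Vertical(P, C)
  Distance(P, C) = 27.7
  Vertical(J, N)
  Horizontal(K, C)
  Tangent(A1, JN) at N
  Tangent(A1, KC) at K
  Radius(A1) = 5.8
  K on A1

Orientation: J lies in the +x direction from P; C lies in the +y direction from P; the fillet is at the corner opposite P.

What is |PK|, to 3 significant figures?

51.4

P is at the origin; P and J share the same y with |PJ| = 49.1 and J on the +x side, so J = (49.1, 0.00). P and C share the same x with |PC| = 27.7 and C on the +y side, so C = (0.00, 27.7). The virtual corner opposite P is at (49.1, 27.7). Since A1 is tangent to JN there, TN ⟂ JN and the tangent condition forces TK to be normal to KC, with radius 5.8, so the center T sits 5.8 in from both sides at T = (43.3, 21.9). That places the tangent points at N = (49.1, 21.9) on JN and K = (43.3, 27.7) on KC. Then |PK| = |K − P| = 51.4.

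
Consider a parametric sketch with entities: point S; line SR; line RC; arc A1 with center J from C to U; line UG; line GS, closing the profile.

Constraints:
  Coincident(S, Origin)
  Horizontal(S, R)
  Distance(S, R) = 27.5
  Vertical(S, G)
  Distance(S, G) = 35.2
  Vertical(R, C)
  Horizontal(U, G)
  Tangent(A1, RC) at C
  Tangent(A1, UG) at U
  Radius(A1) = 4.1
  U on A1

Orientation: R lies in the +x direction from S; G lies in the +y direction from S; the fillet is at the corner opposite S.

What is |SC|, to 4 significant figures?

41.51

S is at the origin; SR is horizontal with |SR| = 27.5 and R on the +x side, so R = (27.50, 0.000). S and G share the same x with |SG| = 35.2 and G on the +y side, so G = (0.000, 35.20). The virtual corner opposite S is at (27.50, 35.20). The tangent condition forces JC to be normal to RC and tangency of A1 to UG means the radius JU is perpendicular to UG, with radius 4.1, so the center J sits 4.1 in from both sides at J = (23.40, 31.10). That places the tangent points at C = (27.50, 31.10) on RC and U = (23.40, 35.20) on UG. Then |SC| = |C − S| = 41.51.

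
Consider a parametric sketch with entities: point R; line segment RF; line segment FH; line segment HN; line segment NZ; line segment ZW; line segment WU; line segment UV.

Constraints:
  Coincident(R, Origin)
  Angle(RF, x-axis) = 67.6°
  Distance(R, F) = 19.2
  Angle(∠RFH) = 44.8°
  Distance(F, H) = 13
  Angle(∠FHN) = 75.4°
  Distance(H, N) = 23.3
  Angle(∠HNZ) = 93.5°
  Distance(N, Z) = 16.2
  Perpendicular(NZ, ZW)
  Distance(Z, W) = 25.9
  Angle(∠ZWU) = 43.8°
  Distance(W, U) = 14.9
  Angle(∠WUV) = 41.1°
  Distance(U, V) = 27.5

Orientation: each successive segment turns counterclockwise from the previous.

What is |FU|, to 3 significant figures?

7.82

NZ is perpendicular to ZW, so ZW runs at 124°; with |ZW| = 25.9, W = (8.48, 24.7). ∠ZWU = 43.8° gives WU at -99.9° from the x-axis; with |WU| = 14.9, U = (5.92, 10.1). Then |FU| = |U − F| = 7.82.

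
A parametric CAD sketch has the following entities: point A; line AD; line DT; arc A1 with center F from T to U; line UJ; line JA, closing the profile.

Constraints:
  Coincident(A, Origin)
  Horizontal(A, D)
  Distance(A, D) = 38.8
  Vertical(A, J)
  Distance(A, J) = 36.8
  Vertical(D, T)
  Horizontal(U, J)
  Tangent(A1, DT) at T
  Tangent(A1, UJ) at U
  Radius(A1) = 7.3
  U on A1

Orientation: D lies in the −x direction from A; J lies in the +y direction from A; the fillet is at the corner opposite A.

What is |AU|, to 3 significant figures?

48.4

The virtual corner opposite A is at (-38.8, 36.8). A1 meets DT tangentially, so FT is at right angles to DT and tangency of A1 to UJ means the radius FU is perpendicular to UJ, with radius 7.3, so the center F sits 7.3 in from both sides at F = (-31.5, 29.5). That places the tangent points at T = (-38.8, 29.5) on DT and U = (-31.5, 36.8) on UJ. Then |AU| = |U − A| = 48.4.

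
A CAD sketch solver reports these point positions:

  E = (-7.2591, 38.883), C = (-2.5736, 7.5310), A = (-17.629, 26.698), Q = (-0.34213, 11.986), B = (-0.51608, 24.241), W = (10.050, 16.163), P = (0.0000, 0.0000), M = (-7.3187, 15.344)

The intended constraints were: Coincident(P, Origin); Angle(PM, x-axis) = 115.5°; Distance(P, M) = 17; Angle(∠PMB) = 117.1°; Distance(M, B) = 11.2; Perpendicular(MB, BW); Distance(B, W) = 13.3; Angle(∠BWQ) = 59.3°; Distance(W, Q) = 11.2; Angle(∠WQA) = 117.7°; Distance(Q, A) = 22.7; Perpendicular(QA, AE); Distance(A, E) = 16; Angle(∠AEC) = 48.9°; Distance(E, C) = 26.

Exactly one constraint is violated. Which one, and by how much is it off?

Distance(E, C) = 26 — off by 5.70.

P = (0.00, 0.00) ✓; PM at 115.5° ✓; |PM| = 17.00 ✓; ∠PMB = 117.1° ✓; |MB| = 11.20 ✓; ∠(MB, BW) = 90.00° ✓; |BW| = 13.30 ✓; ∠BWQ = 59.30° ✓; |WQ| = 11.20 ✓; ∠WQA = 117.7° ✓; |QA| = 22.70 ✓; ∠(QA, AE) = 90.00° ✓; |AE| = 16.00 ✓; ∠AEC = 48.90° ✓; |EC| = 31.70 ✗.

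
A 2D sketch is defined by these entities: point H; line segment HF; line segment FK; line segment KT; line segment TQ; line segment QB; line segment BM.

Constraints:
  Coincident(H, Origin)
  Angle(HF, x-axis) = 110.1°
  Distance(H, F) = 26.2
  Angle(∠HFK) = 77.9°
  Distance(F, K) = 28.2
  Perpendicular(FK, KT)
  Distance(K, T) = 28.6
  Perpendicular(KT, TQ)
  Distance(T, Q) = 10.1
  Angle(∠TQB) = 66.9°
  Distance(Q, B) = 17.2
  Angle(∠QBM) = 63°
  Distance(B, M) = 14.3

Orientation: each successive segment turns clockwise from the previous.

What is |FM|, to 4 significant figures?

41.49

H is at the origin; HF runs at 110.1° with length 26.2, so F = (-9.004, 24.60). ∠HFK = 77.9° gives FK at 8.000° from the x-axis; with |FK| = 28.2, K = (18.92, 28.53). FK ⟂ KT, so KT runs at -82.00°; with |KT| = 28.6, T = (22.90, 0.2073). KT is perpendicular to TQ, so TQ runs at -172.0°; with |TQ| = 10.1, Q = (12.90, -1.198). ∠TQB = 66.9° gives QB at 74.90° from the x-axis; with |QB| = 17.2, B = (17.38, 15.41). ∠QBM = 63.0° gives BM at -42.10° from the x-axis; with |BM| = 14.3, M = (27.99, 5.821). Then |FM| = |M − F| = 41.49.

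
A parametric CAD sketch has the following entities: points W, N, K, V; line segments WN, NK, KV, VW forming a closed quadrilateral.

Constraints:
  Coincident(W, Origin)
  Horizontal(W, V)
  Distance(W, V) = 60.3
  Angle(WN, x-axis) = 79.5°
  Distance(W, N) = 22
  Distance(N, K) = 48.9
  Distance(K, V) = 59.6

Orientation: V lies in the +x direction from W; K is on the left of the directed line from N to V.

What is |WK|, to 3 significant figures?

68.0

Checks: |NK| = 48.90 ✓; |KV| = 59.60 ✓.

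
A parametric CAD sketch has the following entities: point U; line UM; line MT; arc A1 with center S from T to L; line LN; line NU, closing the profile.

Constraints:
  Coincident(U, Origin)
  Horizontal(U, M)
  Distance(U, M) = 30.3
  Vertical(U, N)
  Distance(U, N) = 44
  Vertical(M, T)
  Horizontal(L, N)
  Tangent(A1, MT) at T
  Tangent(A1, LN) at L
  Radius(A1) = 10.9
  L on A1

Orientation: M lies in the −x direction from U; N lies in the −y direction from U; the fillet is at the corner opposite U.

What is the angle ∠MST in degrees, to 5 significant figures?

71.773°

U is at the origin; UM is horizontal with |UM| = 30.3 and M on the −x side, so M = (-30.300, 0.0000). UN is vertical with |UN| = 44.0 and N on the −y side, so N = (0.0000, -44.000). The virtual corner opposite U is at (-30.300, -44.000). The tangent condition forces ST to be normal to MT and the tangent condition forces SL to be normal to LN, with radius 10.9, so the center S sits 10.9 in from both sides at S = (-19.400, -33.100). That places the tangent points at T = (-30.300, -33.100) on MT and L = (-19.400, -44.000) on LN. Then cos ∠MST = SM·ST / (|SM||ST|), giving 71.773°.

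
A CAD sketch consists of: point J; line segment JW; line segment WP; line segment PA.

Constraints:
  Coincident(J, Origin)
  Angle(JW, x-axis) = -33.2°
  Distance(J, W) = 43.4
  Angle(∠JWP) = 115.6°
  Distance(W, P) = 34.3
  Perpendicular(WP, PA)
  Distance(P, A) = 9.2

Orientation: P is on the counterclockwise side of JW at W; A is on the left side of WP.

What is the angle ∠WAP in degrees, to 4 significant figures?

74.99°

J is at the origin; JW runs at -33.2° with length 43.4, so W = 43.4·(cos -33.2°, sin -33.2°) = (36.32, -23.76). ∠JWP = 115.6°, so WP runs at -33.2° + (180° − 115.6°) = 31.20° from the x-axis; with |WP| = 34.3, P = W + 34.3·(cos 31.20°, sin 31.20°) = (65.65, -5.996). WP ⟂ PA; with |PA| = 9.2 on the left of WP, A = P + 9.2·(-0.5180, 0.8554) = (60.89, 1.873). Then cos ∠WAP = AW·AP / (|AW||AP|), giving 74.99°.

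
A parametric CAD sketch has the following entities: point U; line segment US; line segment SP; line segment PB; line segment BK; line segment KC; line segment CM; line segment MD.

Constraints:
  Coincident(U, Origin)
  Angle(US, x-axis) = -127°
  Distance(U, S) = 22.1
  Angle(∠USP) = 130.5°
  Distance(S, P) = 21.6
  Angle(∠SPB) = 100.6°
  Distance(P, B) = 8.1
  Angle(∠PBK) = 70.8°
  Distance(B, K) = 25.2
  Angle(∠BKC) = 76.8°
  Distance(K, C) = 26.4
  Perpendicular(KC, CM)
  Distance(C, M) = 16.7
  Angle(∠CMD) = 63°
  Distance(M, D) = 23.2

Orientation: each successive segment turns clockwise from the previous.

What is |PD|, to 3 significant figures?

15.6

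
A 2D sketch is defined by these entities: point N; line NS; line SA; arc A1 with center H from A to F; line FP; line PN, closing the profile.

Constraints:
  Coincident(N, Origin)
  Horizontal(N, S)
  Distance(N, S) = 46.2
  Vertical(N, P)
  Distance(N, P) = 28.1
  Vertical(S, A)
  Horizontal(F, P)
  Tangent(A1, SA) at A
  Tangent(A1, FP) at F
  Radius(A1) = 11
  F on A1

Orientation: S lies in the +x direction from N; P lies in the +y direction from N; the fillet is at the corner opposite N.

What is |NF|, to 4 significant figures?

45.04

The virtual corner opposite N is at (46.20, 28.10). A1 meets SA tangentially, so HA is at right angles to SA and tangency of A1 to FP means the radius HF is perpendicular to FP, with radius 11.0, so the center H sits 11.0 in from both sides at H = (35.20, 17.10). That places the tangent points at A = (46.20, 17.10) on SA and F = (35.20, 28.10) on FP. Then |NF| = |F − N| = 45.04.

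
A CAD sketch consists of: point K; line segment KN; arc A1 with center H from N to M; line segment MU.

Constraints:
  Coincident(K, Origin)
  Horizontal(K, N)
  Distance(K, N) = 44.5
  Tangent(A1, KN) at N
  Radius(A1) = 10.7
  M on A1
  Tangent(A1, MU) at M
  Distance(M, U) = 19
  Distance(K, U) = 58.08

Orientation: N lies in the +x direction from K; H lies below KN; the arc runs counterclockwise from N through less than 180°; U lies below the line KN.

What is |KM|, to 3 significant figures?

40.3

Checks: |HM| = 10.70 ✓; ∠(HM, MU) = 90.00° ✓; |MU| = 19.00 ✓; |KU| = 58.08 ✓.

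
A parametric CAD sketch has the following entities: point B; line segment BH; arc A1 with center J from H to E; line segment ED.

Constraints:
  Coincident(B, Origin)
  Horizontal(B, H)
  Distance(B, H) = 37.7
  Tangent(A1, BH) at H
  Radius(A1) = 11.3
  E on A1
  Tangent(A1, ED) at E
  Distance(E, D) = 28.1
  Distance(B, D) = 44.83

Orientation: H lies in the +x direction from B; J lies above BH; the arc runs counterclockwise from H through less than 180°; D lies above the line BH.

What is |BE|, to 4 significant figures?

49.22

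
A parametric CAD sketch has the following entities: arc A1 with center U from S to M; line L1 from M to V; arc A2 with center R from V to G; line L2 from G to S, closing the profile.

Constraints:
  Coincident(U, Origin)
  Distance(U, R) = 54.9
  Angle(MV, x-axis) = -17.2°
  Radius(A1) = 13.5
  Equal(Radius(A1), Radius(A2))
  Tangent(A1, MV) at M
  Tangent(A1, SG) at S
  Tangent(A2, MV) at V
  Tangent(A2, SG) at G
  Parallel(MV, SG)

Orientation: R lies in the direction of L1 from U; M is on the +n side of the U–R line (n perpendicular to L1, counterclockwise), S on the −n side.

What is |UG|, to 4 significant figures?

56.54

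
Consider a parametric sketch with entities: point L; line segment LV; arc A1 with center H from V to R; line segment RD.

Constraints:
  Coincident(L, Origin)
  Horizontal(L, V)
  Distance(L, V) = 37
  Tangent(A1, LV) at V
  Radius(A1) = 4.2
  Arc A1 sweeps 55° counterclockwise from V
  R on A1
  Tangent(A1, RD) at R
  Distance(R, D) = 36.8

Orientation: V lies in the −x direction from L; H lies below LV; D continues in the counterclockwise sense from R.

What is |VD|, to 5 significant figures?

40.280

L is at the origin; LV is horizontal with |LV| = 37.0 and V on the −x side, so V = (-37.000, 0.0000). The tangent condition forces HV to be normal to LV, so H = V + (0, -4.2) = (-37.000, -4.2000). On A1, V sits at bearing 90° from H; a 55° counterclockwise sweep puts R at bearing 145°, so R = H + 4.2·(cos 145°, sin 145°) = (-40.440, -1.7910). Tangency of A1 to RD means the radius HR is perpendicular to RD, so RD runs along (−sin 145°, cos 145°); with |RD| = 36.8, D = (-61.548, -31.936). Then |VD| = |D − V| = 40.280.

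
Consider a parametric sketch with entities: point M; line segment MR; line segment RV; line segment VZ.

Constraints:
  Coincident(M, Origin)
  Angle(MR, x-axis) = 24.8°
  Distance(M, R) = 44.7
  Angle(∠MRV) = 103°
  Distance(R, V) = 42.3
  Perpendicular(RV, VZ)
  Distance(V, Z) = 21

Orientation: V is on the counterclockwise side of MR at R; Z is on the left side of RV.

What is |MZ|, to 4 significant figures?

57.01

∠MRV = 103.0°, so RV runs at 24.8° + (180° − 103.0°) = 101.8° from the x-axis; with |RV| = 42.3, V = R + 42.3·(cos 101.8°, sin 101.8°) = (31.93, 60.16). RV is perpendicular to VZ; with |VZ| = 21.0 on the left of RV, Z = V + 21.0·(-0.9789, -0.2045) = (11.37, 55.86). Then |MZ| = |Z − M| = 57.01.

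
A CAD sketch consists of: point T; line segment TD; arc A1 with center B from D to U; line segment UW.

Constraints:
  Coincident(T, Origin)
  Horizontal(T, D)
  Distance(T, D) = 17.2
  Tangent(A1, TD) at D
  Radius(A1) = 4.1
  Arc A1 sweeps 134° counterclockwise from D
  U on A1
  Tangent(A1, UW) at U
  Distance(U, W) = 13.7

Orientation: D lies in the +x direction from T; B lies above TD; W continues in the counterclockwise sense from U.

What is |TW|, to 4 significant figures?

19.88

On A1, D sits at bearing -90° from B; a 134° counterclockwise sweep puts U at bearing 44°, so U = B + 4.1·(cos 44°, sin 44°) = (20.15, 6.948). Since A1 is tangent to UW there, BU ⟂ UW, so UW runs along (−sin 44°, cos 44°); with |UW| = 13.7, W = (10.63, 16.80). Then |TW| = |W − T| = 19.88.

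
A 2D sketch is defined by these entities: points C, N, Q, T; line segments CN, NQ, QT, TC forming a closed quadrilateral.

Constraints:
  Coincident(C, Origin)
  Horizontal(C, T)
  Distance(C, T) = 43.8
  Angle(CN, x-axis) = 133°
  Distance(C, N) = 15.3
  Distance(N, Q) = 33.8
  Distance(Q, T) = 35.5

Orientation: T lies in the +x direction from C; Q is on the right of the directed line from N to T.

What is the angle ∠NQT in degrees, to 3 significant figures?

106°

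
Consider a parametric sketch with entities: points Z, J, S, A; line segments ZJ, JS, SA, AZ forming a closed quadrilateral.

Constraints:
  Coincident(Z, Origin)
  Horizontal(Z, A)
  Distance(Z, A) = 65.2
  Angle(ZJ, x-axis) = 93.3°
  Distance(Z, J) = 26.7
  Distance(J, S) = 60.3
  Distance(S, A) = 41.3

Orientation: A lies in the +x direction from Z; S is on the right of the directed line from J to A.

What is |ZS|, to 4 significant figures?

39.46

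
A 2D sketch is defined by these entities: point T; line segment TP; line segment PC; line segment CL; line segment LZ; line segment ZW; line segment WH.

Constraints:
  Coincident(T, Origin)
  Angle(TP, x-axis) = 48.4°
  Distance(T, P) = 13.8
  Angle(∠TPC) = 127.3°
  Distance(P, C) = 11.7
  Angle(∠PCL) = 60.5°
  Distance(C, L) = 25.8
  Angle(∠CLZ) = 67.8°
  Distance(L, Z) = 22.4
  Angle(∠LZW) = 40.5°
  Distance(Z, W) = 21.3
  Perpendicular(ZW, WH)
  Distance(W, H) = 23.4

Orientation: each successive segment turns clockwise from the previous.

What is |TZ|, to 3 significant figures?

8.93

T is at the origin; TP runs at 48.4° with length 13.8, so P = (9.16, 10.3). ∠TPC = 127.3° gives PC at -4.30° from the x-axis; with |PC| = 11.7, C = (20.8, 9.44). ∠PCL = 60.5° gives CL at -124° from the x-axis; with |CL| = 25.8, L = (6.48, -12.0). ∠CLZ = 67.8° gives LZ at 124° from the x-axis; with |LZ| = 22.4, Z = (-6.05, 6.57). Then |TZ| = |Z − T| = 8.93.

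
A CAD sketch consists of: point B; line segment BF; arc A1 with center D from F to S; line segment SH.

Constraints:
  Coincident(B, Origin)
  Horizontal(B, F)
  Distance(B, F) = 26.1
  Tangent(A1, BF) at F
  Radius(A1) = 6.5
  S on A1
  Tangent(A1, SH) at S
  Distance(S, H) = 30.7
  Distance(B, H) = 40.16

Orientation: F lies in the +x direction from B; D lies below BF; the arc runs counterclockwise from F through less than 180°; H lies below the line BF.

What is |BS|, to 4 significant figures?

20.50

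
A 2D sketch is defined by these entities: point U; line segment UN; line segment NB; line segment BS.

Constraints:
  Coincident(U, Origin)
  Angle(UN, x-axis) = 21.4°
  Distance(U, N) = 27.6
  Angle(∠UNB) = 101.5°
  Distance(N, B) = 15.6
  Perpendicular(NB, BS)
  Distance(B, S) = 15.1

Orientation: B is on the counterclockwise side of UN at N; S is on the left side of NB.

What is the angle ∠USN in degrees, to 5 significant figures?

73.581°

U is at the origin; UN runs at 21.4° with length 27.6, so N = 27.6·(cos 21.4°, sin 21.4°) = (25.697, 10.071). ∠UNB = 101.5°, so NB runs at 21.4° + (180° − 101.5°) = 99.900° from the x-axis; with |NB| = 15.6, B = N + 15.6·(cos 99.900°, sin 99.900°) = (23.015, 25.438). NB is perpendicular to BS; with |BS| = 15.1 on the left of NB, S = B + 15.1·(-0.98511, -0.17193) = (8.1399, 22.842). Then cos ∠USN = SU·SN / (|SU||SN|), giving 73.581°.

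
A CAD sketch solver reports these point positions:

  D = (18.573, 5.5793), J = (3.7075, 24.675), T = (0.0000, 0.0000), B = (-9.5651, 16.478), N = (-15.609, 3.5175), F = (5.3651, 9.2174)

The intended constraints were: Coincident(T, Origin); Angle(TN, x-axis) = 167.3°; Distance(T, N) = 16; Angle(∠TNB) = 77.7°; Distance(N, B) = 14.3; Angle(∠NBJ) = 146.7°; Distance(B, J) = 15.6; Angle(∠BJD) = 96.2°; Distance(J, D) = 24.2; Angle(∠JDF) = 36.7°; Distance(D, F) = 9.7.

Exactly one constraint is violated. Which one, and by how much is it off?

Distance(D, F) = 9.7 — off by 4.00.

T = (0.00, 0.00) ✓; TN at 167.3° ✓; |TN| = 16.00 ✓; ∠TNB = 77.70° ✓; |NB| = 14.30 ✓; ∠NBJ = 146.7° ✓; |BJ| = 15.60 ✓; ∠BJD = 96.20° ✓; |JD| = 24.20 ✓; ∠JDF = 36.70° ✓; |DF| = 13.70 ✗.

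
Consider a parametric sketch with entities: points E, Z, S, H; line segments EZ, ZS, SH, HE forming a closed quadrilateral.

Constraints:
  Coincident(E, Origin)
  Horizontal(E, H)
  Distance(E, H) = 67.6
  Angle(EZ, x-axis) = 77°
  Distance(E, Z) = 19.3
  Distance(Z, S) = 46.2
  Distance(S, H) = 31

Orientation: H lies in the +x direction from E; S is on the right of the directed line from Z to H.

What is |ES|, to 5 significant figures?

40.691

Checks: |ZS| = 46.20 ✓; |SH| = 31.00 ✓.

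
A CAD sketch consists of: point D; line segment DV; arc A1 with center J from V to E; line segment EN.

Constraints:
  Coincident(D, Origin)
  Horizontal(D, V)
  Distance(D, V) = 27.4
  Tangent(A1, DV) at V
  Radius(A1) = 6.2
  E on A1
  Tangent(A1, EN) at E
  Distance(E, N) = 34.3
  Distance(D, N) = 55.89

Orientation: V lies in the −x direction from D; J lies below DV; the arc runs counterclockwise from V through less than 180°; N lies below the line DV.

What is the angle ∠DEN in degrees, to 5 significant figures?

110.24°

Checks: |JE| = 6.200 ✓; ∠(JE, EN) = 90.00° ✓; |EN| = 34.30 ✓; |DN| = 55.89 ✓.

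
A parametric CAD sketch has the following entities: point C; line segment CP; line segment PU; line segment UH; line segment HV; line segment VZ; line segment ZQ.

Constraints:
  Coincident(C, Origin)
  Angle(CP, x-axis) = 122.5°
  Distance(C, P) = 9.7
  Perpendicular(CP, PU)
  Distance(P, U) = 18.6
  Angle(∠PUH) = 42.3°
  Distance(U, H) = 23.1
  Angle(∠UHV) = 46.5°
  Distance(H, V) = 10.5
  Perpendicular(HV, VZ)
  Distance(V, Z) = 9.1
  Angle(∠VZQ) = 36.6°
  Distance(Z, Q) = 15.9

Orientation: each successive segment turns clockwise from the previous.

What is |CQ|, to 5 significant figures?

5.2050

C is at the origin; CP runs at 122.5° with length 9.7, so P = (-5.2118, 8.1809). The perpendicularity gives PU at right angles to CP, so PU runs at 32.500°; with |PU| = 18.6, U = (10.475, 18.175). ∠PUH = 42.3° gives UH at -105.20° from the x-axis; with |UH| = 23.1, H = (4.4187, -4.1172). ∠UHV = 46.5° gives HV at 121.30° from the x-axis; with |HV| = 10.5, V = (-1.0362, 4.8546). HV is perpendicular to VZ, so VZ runs at 31.300°; with |VZ| = 9.1, Z = (6.7393, 9.5822). ∠VZQ = 36.6° gives ZQ at -112.10° from the x-axis; with |ZQ| = 15.9, Q = (0.75736, -5.1496). Then |CQ| = |Q − C| = 5.2050.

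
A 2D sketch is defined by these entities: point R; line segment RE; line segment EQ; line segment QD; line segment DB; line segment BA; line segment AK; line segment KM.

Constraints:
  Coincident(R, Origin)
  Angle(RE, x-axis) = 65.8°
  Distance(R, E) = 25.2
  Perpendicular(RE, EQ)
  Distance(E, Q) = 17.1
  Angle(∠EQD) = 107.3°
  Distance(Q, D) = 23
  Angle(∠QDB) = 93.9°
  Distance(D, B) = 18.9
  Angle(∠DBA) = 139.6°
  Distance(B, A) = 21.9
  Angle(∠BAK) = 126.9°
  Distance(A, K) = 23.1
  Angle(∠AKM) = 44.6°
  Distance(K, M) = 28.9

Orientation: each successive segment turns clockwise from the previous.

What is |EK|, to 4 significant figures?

21.39

R is at the origin; RE runs at 65.8° with length 25.2, so E = (10.33, 22.99). RE is perpendicular to EQ, so EQ runs at -24.20°; with |EQ| = 17.1, Q = (25.93, 15.98). ∠EQD = 107.3° gives QD at -96.90° from the x-axis; with |QD| = 23.0, D = (23.16, -6.858). ∠QDB = 93.9° gives DB at 177.0° from the x-axis; with |DB| = 18.9, B = (4.290, -5.869). ∠DBA = 139.6° gives BA at 136.6° from the x-axis; with |BA| = 21.9, A = (-11.62, 9.179). ∠BAK = 126.9° gives AK at 83.50° from the x-axis; with |AK| = 23.1, K = (-9.007, 32.13). Then |EK| = |K − E| = 21.39.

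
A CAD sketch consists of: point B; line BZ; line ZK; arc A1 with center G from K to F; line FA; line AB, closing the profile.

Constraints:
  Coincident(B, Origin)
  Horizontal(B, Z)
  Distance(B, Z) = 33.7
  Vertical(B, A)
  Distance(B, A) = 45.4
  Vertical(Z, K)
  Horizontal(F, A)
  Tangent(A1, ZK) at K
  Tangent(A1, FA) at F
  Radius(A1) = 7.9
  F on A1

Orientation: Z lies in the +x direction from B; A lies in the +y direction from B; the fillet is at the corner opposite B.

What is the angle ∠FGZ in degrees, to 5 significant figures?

168.10°

B is at the origin; BZ is horizontal with |BZ| = 33.7 and Z on the +x side, so Z = (33.700, 0.0000). BA is vertical with |BA| = 45.4 and A on the +y side, so A = (0.0000, 45.400). The virtual corner opposite B is at (33.700, 45.400). A1 meets ZK tangentially, so GK is at right angles to ZK and the tangent condition forces GF to be normal to FA, with radius 7.9, so the center G sits 7.9 in from both sides at G = (25.800, 37.500). That places the tangent points at K = (33.700, 37.500) on ZK and F = (25.800, 45.400) on FA. Then cos ∠FGZ = GF·GZ / (|GF||GZ|), giving 168.10°.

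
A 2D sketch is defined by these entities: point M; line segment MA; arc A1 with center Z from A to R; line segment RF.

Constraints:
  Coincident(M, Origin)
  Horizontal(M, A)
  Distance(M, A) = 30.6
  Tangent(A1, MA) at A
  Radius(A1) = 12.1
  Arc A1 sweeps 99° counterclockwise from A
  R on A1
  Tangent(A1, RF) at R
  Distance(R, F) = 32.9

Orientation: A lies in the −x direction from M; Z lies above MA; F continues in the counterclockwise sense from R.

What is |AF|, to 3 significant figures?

47.0

M is at the origin; MA is horizontal with |MA| = 30.6 and A on the −x side, so A = (-30.6, 0.00). Tangency of A1 to MA means the radius ZA is perpendicular to MA, so Z = A + (0, 12.1) = (-30.6, 12.1). On A1, A sits at bearing -90° from Z; a 99° counterclockwise sweep puts R at bearing 9°, so R = Z + 12.1·(cos 9°, sin 9°) = (-18.6, 14.0). Since A1 is tangent to RF there, ZR ⟂ RF, so RF runs along (−sin 9°, cos 9°); with |RF| = 32.9, F = (-23.8, 46.5). Then |AF| = |F − A| = 47.0.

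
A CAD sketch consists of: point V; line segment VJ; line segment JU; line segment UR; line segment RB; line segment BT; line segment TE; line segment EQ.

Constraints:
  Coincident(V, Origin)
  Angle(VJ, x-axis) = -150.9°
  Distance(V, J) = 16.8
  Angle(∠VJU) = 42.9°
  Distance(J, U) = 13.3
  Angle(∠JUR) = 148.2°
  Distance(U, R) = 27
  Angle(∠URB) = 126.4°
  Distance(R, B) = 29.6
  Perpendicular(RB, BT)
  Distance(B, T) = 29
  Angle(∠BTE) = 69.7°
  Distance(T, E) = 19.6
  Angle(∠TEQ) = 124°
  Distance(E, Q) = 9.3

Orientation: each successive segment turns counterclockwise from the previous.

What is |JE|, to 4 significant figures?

31.06

V is at the origin; VJ runs at -150.9° with length 16.8, so J = (-14.68, -8.170). ∠VJU = 42.9° gives JU at -13.80° from the x-axis; with |JU| = 13.3, U = (-1.763, -11.34). ∠JUR = 148.2° gives UR at 18.00° from the x-axis; with |UR| = 27.0, R = (23.92, -2.999). ∠URB = 126.4° gives RB at 71.60° from the x-axis; with |RB| = 29.6, B = (33.26, 25.09). The perpendicularity gives BT at right angles to RB, so BT runs at 161.6°; with |BT| = 29.0, T = (5.741, 34.24). ∠BTE = 69.7° gives TE at -88.10° from the x-axis; with |TE| = 19.6, E = (6.391, 14.65). Then |JE| = |E − J| = 31.06.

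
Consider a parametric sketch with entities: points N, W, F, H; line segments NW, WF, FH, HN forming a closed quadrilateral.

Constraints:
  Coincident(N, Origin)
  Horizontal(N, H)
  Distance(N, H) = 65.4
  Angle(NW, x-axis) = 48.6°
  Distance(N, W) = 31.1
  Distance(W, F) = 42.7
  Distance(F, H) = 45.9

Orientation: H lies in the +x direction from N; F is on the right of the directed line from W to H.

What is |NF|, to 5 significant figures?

30.561

Checks: |WF| = 42.70 ✓; |FH| = 45.90 ✓.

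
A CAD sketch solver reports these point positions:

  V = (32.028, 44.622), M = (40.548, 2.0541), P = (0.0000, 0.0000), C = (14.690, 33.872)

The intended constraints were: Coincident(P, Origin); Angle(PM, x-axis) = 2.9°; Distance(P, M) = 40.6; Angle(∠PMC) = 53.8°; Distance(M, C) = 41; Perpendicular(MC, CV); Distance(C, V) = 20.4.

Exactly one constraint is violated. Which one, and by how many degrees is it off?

Perpendicular(MC, CV) — off by 7.30°.

P = (0.00, 0.00) ✓; PM at 2.900° ✓; |PM| = 40.60 ✓; ∠PMC = 53.80° ✓; |MC| = 41.00 ✓; ∠(MC, CV) = 97.30° ✗; |CV| = 20.40 ✓.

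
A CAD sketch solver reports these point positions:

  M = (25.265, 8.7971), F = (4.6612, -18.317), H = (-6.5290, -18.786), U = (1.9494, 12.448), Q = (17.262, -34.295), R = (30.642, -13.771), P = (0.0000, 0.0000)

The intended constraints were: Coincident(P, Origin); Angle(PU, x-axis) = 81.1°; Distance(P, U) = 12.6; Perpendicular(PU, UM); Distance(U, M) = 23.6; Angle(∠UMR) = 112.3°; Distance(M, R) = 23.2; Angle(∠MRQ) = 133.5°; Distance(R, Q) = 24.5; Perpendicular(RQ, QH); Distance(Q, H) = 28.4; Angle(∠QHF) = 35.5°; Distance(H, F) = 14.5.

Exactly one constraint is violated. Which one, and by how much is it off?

Distance(H, F) = 14.5 — off by 3.30.

P = (0.00, 0.00) ✓; PU at 81.10° ✓; |PU| = 12.60 ✓; ∠(PU, UM) = 90.00° ✓; |UM| = 23.60 ✓; ∠UMR = 112.3° ✓; |MR| = 23.20 ✓; ∠MRQ = 133.5° ✓; |RQ| = 24.50 ✓; ∠(RQ, QH) = 90.00° ✓; |QH| = 28.40 ✓; ∠QHF = 35.50° ✓; |HF| = 11.20 ✗.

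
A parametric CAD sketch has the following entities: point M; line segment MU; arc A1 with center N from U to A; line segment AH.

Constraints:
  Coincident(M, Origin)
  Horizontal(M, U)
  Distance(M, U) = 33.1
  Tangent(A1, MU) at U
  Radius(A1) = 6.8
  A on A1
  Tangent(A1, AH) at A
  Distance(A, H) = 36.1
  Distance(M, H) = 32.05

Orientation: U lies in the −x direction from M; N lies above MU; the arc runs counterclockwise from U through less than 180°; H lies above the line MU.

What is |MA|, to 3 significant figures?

27.8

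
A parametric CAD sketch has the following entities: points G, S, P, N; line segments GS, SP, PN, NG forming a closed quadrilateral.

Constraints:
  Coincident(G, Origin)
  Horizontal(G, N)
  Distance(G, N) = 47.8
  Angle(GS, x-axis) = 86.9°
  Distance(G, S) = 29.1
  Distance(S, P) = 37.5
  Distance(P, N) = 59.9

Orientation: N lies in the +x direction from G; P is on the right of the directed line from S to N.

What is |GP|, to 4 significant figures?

13.23

Checks: |SP| = 37.50 ✓; |PN| = 59.90 ✓.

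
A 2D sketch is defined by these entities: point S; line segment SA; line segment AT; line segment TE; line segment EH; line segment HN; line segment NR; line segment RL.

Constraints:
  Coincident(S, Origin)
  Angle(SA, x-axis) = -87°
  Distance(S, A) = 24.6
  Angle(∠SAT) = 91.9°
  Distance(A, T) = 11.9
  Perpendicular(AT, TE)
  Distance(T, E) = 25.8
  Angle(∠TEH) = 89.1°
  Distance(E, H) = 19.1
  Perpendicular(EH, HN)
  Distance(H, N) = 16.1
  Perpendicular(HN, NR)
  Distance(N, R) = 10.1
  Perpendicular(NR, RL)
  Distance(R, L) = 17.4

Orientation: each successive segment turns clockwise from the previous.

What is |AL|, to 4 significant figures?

27.11

S is at the origin; SA runs at -87.0° with length 24.6, so A = (1.287, -24.57). ∠SAT = 91.9° gives AT at -175.1° from the x-axis; with |AT| = 11.9, T = (-10.57, -25.58). The perpendicularity gives TE at right angles to AT, so TE runs at 94.90°; with |TE| = 25.8, E = (-12.77, 0.1230). ∠TEH = 89.1° gives EH at 4.000° from the x-axis; with |EH| = 19.1, H = (6.281, 1.455). EH ⟂ HN, so HN runs at -86.00°; with |HN| = 16.1, N = (7.404, -14.61). HN ⟂ NR, so NR runs at -176.0°; with |NR| = 10.1, R = (-2.672, -15.31). NR is perpendicular to RL, so RL runs at 94.00°; with |RL| = 17.4, L = (-3.885, 2.048). Then |AL| = |L − A| = 27.11.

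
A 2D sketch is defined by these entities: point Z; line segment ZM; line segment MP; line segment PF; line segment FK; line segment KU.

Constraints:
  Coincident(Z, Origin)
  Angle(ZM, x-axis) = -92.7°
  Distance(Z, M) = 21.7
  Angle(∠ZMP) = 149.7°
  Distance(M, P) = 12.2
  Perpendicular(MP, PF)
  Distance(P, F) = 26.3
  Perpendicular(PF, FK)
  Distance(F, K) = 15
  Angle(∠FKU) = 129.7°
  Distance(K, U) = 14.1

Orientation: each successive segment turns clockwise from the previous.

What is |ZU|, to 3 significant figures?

8.26

Z is at the origin; ZM runs at -92.7° with length 21.7, so M = (-1.02, -21.7). ∠ZMP = 149.7° gives MP at -123° from the x-axis; with |MP| = 12.2, P = (-7.67, -31.9). MP is perpendicular to PF, so PF runs at 147°; with |PF| = 26.3, F = (-29.7, -17.6). The perpendicularity gives FK at right angles to PF, so FK runs at 57.0°; with |FK| = 15.0, K = (-21.6, -5.00). ∠FKU = 129.7° gives KU at 6.70° from the x-axis; with |KU| = 14.1, U = (-7.55, -3.36). Then |ZU| = |U − Z| = 8.26.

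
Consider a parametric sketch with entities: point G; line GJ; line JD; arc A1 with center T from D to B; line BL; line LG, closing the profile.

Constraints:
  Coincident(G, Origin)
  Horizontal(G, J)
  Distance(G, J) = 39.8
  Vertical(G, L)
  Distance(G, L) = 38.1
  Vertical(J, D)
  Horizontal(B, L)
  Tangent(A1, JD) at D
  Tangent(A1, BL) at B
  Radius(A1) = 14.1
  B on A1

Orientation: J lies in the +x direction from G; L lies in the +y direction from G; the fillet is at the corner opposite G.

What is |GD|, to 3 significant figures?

46.5

G is at the origin; GJ is horizontal with |GJ| = 39.8 and J on the +x side, so J = (39.8, 0.00). GL is vertical with |GL| = 38.1 and L on the +y side, so L = (0.00, 38.1). The virtual corner opposite G is at (39.8, 38.1). Tangency of A1 to JD means the radius TD is perpendicular to JD and since A1 is tangent to BL there, TB ⟂ BL, with radius 14.1, so the center T sits 14.1 in from both sides at T = (25.7, 24.0). That places the tangent points at D = (39.8, 24.0) on JD and B = (25.7, 38.1) on BL. Then |GD| = |D − G| = 46.5.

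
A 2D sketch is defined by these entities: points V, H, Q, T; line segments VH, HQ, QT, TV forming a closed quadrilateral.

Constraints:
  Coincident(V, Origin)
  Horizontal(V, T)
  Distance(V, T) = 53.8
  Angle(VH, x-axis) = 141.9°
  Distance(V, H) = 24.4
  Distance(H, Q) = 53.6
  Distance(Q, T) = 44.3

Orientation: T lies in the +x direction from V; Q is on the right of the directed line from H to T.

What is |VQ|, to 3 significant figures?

29.8

Checks: |HQ| = 53.60 ✓; |QT| = 44.30 ✓.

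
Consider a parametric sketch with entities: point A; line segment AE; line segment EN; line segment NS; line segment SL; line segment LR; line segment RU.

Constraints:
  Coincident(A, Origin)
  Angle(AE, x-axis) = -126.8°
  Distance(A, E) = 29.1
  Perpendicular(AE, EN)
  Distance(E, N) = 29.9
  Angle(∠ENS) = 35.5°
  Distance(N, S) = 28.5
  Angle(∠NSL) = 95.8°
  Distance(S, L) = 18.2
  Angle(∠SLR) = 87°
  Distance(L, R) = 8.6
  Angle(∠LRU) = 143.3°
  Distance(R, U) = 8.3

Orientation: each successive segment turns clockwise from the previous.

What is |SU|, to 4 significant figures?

19.47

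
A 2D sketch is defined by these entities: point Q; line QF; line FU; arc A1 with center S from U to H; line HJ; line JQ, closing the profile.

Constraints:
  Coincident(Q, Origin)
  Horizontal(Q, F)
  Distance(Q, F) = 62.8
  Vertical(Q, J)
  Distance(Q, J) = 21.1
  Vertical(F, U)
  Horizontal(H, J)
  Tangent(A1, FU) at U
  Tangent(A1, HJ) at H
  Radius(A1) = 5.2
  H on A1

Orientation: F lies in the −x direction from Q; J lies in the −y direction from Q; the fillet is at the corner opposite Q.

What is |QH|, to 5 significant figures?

61.343

The virtual corner opposite Q is at (-62.800, -21.100). A1 meets FU tangentially, so SU is at right angles to FU and A1 meets HJ tangentially, so SH is at right angles to HJ, with radius 5.2, so the center S sits 5.2 in from both sides at S = (-57.600, -15.900). That places the tangent points at U = (-62.800, -15.900) on FU and H = (-57.600, -21.100) on HJ. Then |QH| = |H − Q| = 61.343.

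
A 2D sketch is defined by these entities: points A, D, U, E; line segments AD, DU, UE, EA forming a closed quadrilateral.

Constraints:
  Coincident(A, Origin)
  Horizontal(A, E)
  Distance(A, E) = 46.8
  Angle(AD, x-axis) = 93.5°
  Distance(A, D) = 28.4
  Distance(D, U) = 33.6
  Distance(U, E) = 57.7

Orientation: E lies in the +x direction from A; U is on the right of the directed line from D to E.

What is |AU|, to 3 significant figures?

11.5

A is at the origin; AE is horizontal with |AE| = 46.8 and E in +x, so E = (46.8, 0). AD runs at 93.5° with |AD| = 28.4, so D = (-1.73, 28.3). U is determined by |DU| = 33.6 and |UE| = 57.7 together: it lies at the intersection of circle(D, 33.6) and circle(E, 57.7). With |DE| = 56.2, the foot of the radical line on DE is 8.53 from D and the perpendicular offset is √(33.6² − 8.53²) = 32.5. Taking the right-of-DE solution: U = (-10.8, -4.02).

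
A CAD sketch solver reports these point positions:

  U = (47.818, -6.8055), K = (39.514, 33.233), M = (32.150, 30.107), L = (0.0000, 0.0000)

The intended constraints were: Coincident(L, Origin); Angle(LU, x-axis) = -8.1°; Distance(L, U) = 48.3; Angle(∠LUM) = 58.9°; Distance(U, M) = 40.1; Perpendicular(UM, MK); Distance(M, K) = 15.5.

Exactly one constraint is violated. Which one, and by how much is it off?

Distance(M, K) = 15.5 — off by 7.50.

L = (0.00, 0.00) ✓; LU at -8.100° ✓; |LU| = 48.30 ✓; ∠LUM = 58.90° ✓; |UM| = 40.10 ✓; ∠(UM, MK) = 90.00° ✓; |MK| = 8.000 ✗.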